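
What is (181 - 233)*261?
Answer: -13572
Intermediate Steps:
(181 - 233)*261 = -52*261 = -13572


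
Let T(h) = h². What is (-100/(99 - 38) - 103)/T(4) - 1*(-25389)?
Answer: 24773281/976 ≈ 25382.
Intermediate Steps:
(-100/(99 - 38) - 103)/T(4) - 1*(-25389) = (-100/(99 - 38) - 103)/(4²) - 1*(-25389) = (-100/61 - 103)/16 + 25389 = ((1/61)*(-100) - 103)*(1/16) + 25389 = (-100/61 - 103)*(1/16) + 25389 = -6383/61*1/16 + 25389 = -6383/976 + 25389 = 24773281/976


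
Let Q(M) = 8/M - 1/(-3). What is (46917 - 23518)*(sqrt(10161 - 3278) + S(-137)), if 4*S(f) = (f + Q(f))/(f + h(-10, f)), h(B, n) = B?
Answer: 657441703/120834 + 23399*sqrt(6883) ≈ 1.9467e+6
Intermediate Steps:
Q(M) = 1/3 + 8/M (Q(M) = 8/M - 1*(-1/3) = 8/M + 1/3 = 1/3 + 8/M)
S(f) = (f + (24 + f)/(3*f))/(4*(-10 + f)) (S(f) = ((f + (24 + f)/(3*f))/(f - 10))/4 = ((f + (24 + f)/(3*f))/(-10 + f))/4 = (f + (24 + f)/(3*f))/(4*(-10 + f)))
(46917 - 23518)*(sqrt(10161 - 3278) + S(-137)) = (46917 - 23518)*(sqrt(10161 - 3278) + (1/12)*(24 - 137 + 3*(-137)**2)/(-137*(-10 - 137))) = 23399*(sqrt(6883) + (1/12)*(-1/137)*(24 - 137 + 3*18769)/(-147)) = 23399*(sqrt(6883) + (1/12)*(-1/137)*(-1/147)*(24 - 137 + 56307)) = 23399*(sqrt(6883) + (1/12)*(-1/137)*(-1/147)*56194) = 23399*(sqrt(6883) + 28097/120834) = 23399*(28097/120834 + sqrt(6883)) = 657441703/120834 + 23399*sqrt(6883)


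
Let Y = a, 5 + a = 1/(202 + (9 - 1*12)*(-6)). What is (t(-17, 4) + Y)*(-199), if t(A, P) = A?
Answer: 962961/220 ≈ 4377.1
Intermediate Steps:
a = -1099/220 (a = -5 + 1/(202 + (9 - 1*12)*(-6)) = -5 + 1/(202 + (9 - 12)*(-6)) = -5 + 1/(202 - 3*(-6)) = -5 + 1/(202 + 18) = -5 + 1/220 = -1099/220 ≈ -4.9955)
Y = -1099/220 ≈ -4.9955
(t(-17, 4) + Y)*(-199) = (-17 - 1099/220)*(-199) = -4839/220*(-199) = 962961/220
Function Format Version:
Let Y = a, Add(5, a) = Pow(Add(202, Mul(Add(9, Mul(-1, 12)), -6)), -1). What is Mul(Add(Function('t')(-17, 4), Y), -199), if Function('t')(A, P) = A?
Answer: Rational(962961, 220) ≈ 4377.1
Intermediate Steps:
a = Rational(-1099, 220) (a = Add(-5, Pow(Add(202, Mul(Add(9, Mul(-1, 12)), -6)), -1)) = Add(-5, Pow(Add(202, Mul(Add(9, -12), -6)), -1)) = Add(-5, Pow(Add(202, Mul(-3, -6)), -1)) = Add(-5, Pow(Add(202, 18), -1)) = Add(-5, Pow(220, -1)) = Add(-5, Rational(1, 220)) = Rational(-1099, 220) ≈ -4.9955)
Y = Rational(-1099, 220) ≈ -4.9955
Mul(Add(Function('t')(-17, 4), Y), -199) = Mul(Add(-17, Rational(-1099, 220)), -199) = Mul(Rational(-4839, 220), -199) = Rational(962961, 220)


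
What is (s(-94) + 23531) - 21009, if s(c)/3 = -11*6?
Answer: 2324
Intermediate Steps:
s(c) = -198 (s(c) = 3*(-11*6) = 3*(-66) = -198)
(s(-94) + 23531) - 21009 = (-198 + 23531) - 21009 = 23333 - 21009 = 2324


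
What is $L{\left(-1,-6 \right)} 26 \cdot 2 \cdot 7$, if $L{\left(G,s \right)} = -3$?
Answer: $-1092$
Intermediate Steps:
$L{\left(-1,-6 \right)} 26 \cdot 2 \cdot 7 = \left(-3\right) 26 \cdot 2 \cdot 7 = \left(-78\right) 14 = -1092$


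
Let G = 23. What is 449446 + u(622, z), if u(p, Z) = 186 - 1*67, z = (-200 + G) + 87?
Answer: 449565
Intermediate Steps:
z = -90 (z = (-200 + 23) + 87 = -177 + 87 = -90)
u(p, Z) = 119 (u(p, Z) = 186 - 67 = 119)
449446 + u(622, z) = 449446 + 119 = 449565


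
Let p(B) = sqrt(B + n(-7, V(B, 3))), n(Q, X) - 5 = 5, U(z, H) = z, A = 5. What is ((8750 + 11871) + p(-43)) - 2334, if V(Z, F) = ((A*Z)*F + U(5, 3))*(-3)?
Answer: 18287 + I*sqrt(33) ≈ 18287.0 + 5.7446*I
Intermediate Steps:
V(Z, F) = -15 - 15*F*Z (V(Z, F) = ((5*Z)*F + 5)*(-3) = (5*F*Z + 5)*(-3) = (5 + 5*F*Z)*(-3) = -15 - 15*F*Z)
n(Q, X) = 10 (n(Q, X) = 5 + 5 = 10)
p(B) = sqrt(10 + B) (p(B) = sqrt(B + 10) = sqrt(10 + B))
((8750 + 11871) + p(-43)) - 2334 = ((8750 + 11871) + sqrt(10 - 43)) - 2334 = (20621 + sqrt(-33)) - 2334 = (20621 + I*sqrt(33)) - 2334 = 18287 + I*sqrt(33)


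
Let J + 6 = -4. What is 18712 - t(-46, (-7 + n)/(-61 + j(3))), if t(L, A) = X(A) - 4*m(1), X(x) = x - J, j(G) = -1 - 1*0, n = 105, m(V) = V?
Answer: 579935/31 ≈ 18708.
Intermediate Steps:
J = -10 (J = -6 - 4 = -10)
j(G) = -1 (j(G) = -1 + 0 = -1)
X(x) = 10 + x (X(x) = x - 1*(-10) = x + 10 = 10 + x)
t(L, A) = 6 + A (t(L, A) = (10 + A) - 4*1 = (10 + A) - 4 = 6 + A)
18712 - t(-46, (-7 + n)/(-61 + j(3))) = 18712 - (6 + (-7 + 105)/(-61 - 1)) = 18712 - (6 + 98/(-62)) = 18712 - (6 + 98*(-1/62)) = 18712 - (6 - 49/31) = 18712 - 1*137/31 = 18712 - 137/31 = 579935/31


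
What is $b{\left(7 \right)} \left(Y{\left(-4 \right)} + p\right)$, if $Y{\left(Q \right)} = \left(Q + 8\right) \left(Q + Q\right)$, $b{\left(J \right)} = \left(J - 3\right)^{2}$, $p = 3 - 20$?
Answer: $-784$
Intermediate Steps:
$p = -17$ ($p = 3 - 20 = -17$)
$b{\left(J \right)} = \left(-3 + J\right)^{2}$
$Y{\left(Q \right)} = 2 Q \left(8 + Q\right)$ ($Y{\left(Q \right)} = \left(8 + Q\right) 2 Q = 2 Q \left(8 + Q\right)$)
$b{\left(7 \right)} \left(Y{\left(-4 \right)} + p\right) = \left(-3 + 7\right)^{2} \left(2 \left(-4\right) \left(8 - 4\right) - 17\right) = 4^{2} \left(2 \left(-4\right) 4 - 17\right) = 16 \left(-32 - 17\right) = 16 \left(-49\right) = -784$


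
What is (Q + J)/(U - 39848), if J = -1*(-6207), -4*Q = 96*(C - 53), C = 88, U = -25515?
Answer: -5367/65363 ≈ -0.082111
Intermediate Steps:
Q = -840 (Q = -24*(88 - 53) = -24*35 = -1/4*3360 = -840)
J = 6207
(Q + J)/(U - 39848) = (-840 + 6207)/(-25515 - 39848) = 5367/(-65363) = 5367*(-1/65363) = -5367/65363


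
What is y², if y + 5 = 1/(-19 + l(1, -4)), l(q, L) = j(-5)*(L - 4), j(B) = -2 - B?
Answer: 46656/1849 ≈ 25.233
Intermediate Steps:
l(q, L) = -12 + 3*L (l(q, L) = (-2 - 1*(-5))*(L - 4) = (-2 + 5)*(-4 + L) = 3*(-4 + L) = -12 + 3*L)
y = -216/43 (y = -5 + 1/(-19 + (-12 + 3*(-4))) = -5 + 1/(-19 + (-12 - 12)) = -5 + 1/(-19 - 24) = -5 + 1/(-43) = -5 - 1/43 = -216/43 ≈ -5.0233)
y² = (-216/43)² = 46656/1849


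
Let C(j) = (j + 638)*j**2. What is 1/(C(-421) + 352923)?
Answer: 1/38814220 ≈ 2.5764e-8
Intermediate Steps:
C(j) = j**2*(638 + j) (C(j) = (638 + j)*j**2 = j**2*(638 + j))
1/(C(-421) + 352923) = 1/((-421)**2*(638 - 421) + 352923) = 1/(177241*217 + 352923) = 1/(38461297 + 352923) = 1/38814220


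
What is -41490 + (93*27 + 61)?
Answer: -38918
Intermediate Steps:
-41490 + (93*27 + 61) = -41490 + (2511 + 61) = -41490 + 2572 = -38918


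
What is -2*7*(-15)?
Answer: 210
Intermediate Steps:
-2*7*(-15) = -14*(-15) = 210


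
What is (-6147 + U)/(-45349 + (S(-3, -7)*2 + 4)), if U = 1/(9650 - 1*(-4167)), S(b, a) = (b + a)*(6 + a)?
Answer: 84933098/626255525 ≈ 0.13562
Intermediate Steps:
S(b, a) = (6 + a)*(a + b) (S(b, a) = (a + b)*(6 + a) = (6 + a)*(a + b))
U = 1/13817 (U = 1/(9650 + 4167) = 1/13817 ≈ 7.2375e-5)
(-6147 + U)/(-45349 + (S(-3, -7)*2 + 4)) = (-6147 + 1/13817)/(-45349 + (((-7)**2 + 6*(-7) + 6*(-3) - 7*(-3))*2 + 4)) = -84933098/(13817*(-45349 + ((49 - 42 - 18 + 21)*2 + 4))) = -84933098/(13817*(-45349 + (10*2 + 4))) = -84933098/(13817*(-45349 + (20 + 4))) = -84933098/(13817*(-45349 + 24)) = -84933098/13817/(-45325) = -84933098/13817*(-1/45325) = 84933098/626255525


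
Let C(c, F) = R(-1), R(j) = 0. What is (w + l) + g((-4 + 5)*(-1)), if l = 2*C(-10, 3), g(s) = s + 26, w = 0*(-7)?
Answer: 25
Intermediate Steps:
C(c, F) = 0
w = 0
g(s) = 26 + s
l = 0 (l = 2*0 = 0)
(w + l) + g((-4 + 5)*(-1)) = (0 + 0) + (26 + (-4 + 5)*(-1)) = 0 + (26 + 1*(-1)) = 0 + (26 - 1) = 0 + 25 = 25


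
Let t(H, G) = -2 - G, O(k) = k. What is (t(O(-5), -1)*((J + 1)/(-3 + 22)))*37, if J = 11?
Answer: -444/19 ≈ -23.368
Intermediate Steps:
(t(O(-5), -1)*((J + 1)/(-3 + 22)))*37 = ((-2 - 1*(-1))*((11 + 1)/(-3 + 22)))*37 = ((-2 + 1)*(12/19))*37 = -12/19*37 = -444/19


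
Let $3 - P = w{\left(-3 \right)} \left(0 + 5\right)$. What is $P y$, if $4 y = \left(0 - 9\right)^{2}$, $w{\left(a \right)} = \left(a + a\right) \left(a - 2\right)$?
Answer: $- \frac{11907}{4} \approx -2976.8$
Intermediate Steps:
$w{\left(a \right)} = 2 a \left(-2 + a\right)$
$y = \frac{81}{4}$ ($y = \frac{\left(0 - 9\right)^{2}}{4} = \frac{\left(-9\right)^{2}}{4} = \frac{1}{4} \cdot 81 = \frac{81}{4} \approx 20.25$)
$P = -147$ ($P = 3 - 2 \left(-3\right) \left(-2 - 3\right) \left(0 + 5\right) = 3 - 2 \left(-3\right) \left(-5\right) 5 = 3 - 30 \cdot 5 = 3 - 150 = -147$)
$P y = \left(-147\right) \frac{81}{4} = - \frac{11907}{4}$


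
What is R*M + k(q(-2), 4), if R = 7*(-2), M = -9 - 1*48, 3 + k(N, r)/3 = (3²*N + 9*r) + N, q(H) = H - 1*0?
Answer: 837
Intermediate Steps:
q(H) = H (q(H) = H + 0 = H)
k(N, r) = -9 + 27*r + 30*N (k(N, r) = -9 + 3*((3²*N + 9*r) + N) = -9 + 3*((9*N + 9*r) + N) = -9 + 3*(9*r + 10*N) = -9 + (27*r + 30*N) = -9 + 27*r + 30*N)
M = -57 (M = -9 - 48 = -57)
R = -14
R*M + k(q(-2), 4) = -14*(-57) + (-9 + 27*4 + 30*(-2)) = 798 + (-9 + 108 - 60) = 798 + 39 = 837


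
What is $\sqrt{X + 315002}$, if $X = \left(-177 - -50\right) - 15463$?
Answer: $6 \sqrt{8317} \approx 547.19$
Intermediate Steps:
$X = -15590$ ($X = \left(-177 + 50\right) - 15463 = -127 - 15463 = -15590$)
$\sqrt{X + 315002} = \sqrt{-15590 + 315002} = \sqrt{299412} = 6 \sqrt{8317}$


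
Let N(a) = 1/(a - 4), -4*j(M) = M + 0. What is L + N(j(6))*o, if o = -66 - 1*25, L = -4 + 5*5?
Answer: 413/11 ≈ 37.545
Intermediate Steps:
j(M) = -M/4 (j(M) = -(M + 0)/4 = -M/4)
L = 21 (L = -4 + 25 = 21)
o = -91 (o = -66 - 25 = -91)
N(a) = 1/(-4 + a)
L + N(j(6))*o = 21 - 91/(-4 - ¼*6) = 21 - 91/(-4 - 3/2) = 21 - 91/(-11/2) = 21 - 2/11*(-91) = 21 + 182/11 = 413/11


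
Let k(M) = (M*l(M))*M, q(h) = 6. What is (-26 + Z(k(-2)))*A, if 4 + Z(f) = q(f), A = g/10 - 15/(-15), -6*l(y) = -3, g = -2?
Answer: -96/5 ≈ -19.200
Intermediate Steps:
l(y) = 1/2 (l(y) = -1/6*(-3) = 1/2)
k(M) = M**2/2 (k(M) = (M*(1/2))*M = (M/2)*M = M**2/2)
A = 4/5 (A = -2/10 - 15/(-15) = -2*1/10 - 15*(-1/15) = -1/5 + 1 = 4/5 ≈ 0.80000)
Z(f) = 2 (Z(f) = -4 + 6 = 2)
(-26 + Z(k(-2)))*A = (-26 + 2)*(4/5) = -24*4/5 = -96/5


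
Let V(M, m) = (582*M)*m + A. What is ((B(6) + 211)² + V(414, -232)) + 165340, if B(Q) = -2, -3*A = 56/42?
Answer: -501218239/9 ≈ -5.5691e+7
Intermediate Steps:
A = -4/9 (A = -56/(3*42) = -⅓*4/3 = -4/9 ≈ -0.44444)
V(M, m) = -4/9 + 582*M*m (V(M, m) = (582*M)*m - 4/9 = 582*M*m - 4/9 = -4/9 + 582*M*m)
((B(6) + 211)² + V(414, -232)) + 165340 = ((-2 + 211)² + (-4/9 + 582*414*(-232))) + 165340 = (209² + (-4/9 - 55899936)) + 165340 = (43681 - 503099428/9) + 165340 = -502706299/9 + 165340 = -501218239/9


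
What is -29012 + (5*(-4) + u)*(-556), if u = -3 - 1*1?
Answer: -15668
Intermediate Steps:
u = -4 (u = -3 - 1 = -4)
-29012 + (5*(-4) + u)*(-556) = -29012 + (5*(-4) - 4)*(-556) = -29012 + (-20 - 4)*(-556) = -29012 - 24*(-556) = -29012 + 13344 = -15668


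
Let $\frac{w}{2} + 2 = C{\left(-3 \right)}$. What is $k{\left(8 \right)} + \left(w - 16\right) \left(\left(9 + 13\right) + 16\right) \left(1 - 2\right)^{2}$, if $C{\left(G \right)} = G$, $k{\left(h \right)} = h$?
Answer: $-980$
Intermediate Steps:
$w = -10$ ($w = -4 + 2 \left(-3\right) = -4 - 6 = -10$)
$k{\left(8 \right)} + \left(w - 16\right) \left(\left(9 + 13\right) + 16\right) \left(1 - 2\right)^{2} = 8 + \left(-10 - 16\right) \left(\left(9 + 13\right) + 16\right) \left(1 - 2\right)^{2} = 8 + - 26 \left(22 + 16\right) \left(-1\right)^{2} = 8 + \left(-26\right) 38 \cdot 1 = 8 - 988 = -980$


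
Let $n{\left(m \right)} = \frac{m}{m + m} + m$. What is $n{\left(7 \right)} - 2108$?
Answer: $- \frac{4201}{2} \approx -2100.5$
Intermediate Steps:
$n{\left(m \right)} = \frac{1}{2} + m$ ($n{\left(m \right)} = \frac{m}{2 m} + m = \frac{1}{2 m} m + m = \frac{1}{2} + m$)
$n{\left(7 \right)} - 2108 = \left(\frac{1}{2} + 7\right) - 2108 = \frac{15}{2} - 2108 = - \frac{4201}{2}$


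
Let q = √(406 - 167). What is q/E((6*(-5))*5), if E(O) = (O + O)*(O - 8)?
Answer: √239/47400 ≈ 0.00032615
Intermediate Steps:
q = √239 ≈ 15.460
E(O) = 2*O*(-8 + O) (E(O) = (2*O)*(-8 + O) = 2*O*(-8 + O))
q/E((6*(-5))*5) = √239/((2*((6*(-5))*5)*(-8 + (6*(-5))*5))) = √239/((2*(-30*5)*(-8 - 30*5))) = √239/((2*(-150)*(-8 - 150))) = √239/((2*(-150)*(-158))) = √239/47400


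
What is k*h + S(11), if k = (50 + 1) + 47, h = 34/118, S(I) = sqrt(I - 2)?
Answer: 1843/59 ≈ 31.237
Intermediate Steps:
S(I) = sqrt(-2 + I)
h = 17/59 (h = 34*(1/118) = 17/59 ≈ 0.28814)
k = 98 (k = 51 + 47 = 98)
k*h + S(11) = 98*(17/59) + sqrt(-2 + 11) = 1666/59 + sqrt(9) = 1666/59 + 3 = 1843/59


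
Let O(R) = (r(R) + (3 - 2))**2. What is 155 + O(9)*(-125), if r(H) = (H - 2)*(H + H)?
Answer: -2015970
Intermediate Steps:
r(H) = 2*H*(-2 + H) (r(H) = (-2 + H)*(2*H) = 2*H*(-2 + H))
O(R) = (1 + 2*R*(-2 + R))**2 (O(R) = (2*R*(-2 + R) + (3 - 2))**2 = (2*R*(-2 + R) + 1)**2 = (1 + 2*R*(-2 + R))**2)
155 + O(9)*(-125) = 155 + (1 + 2*9*(-2 + 9))**2*(-125) = 155 + (1 + 2*9*7)**2*(-125) = 155 + (1 + 126)**2*(-125) = 155 + 127**2*(-125) = 155 + 16129*(-125) = 155 - 2016125 = -2015970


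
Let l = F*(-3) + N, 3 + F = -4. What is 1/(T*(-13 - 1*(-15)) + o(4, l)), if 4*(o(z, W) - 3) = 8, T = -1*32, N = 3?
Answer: -1/59 ≈ -0.016949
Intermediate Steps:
F = -7 (F = -3 - 4 = -7)
T = -32
l = 24 (l = -7*(-3) + 3 = 21 + 3 = 24)
o(z, W) = 5 (o(z, W) = 3 + (¼)*8 = 3 + 2 = 5)
1/(T*(-13 - 1*(-15)) + o(4, l)) = 1/(-32*(-13 - 1*(-15)) + 5) = 1/(-32*(-13 + 15) + 5) = 1/(-32*2 + 5) = 1/(-64 + 5) = 1/(-59) = -1/59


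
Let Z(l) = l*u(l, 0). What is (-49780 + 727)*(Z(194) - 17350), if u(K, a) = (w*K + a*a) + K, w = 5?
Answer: -10225882698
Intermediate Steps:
u(K, a) = a² + 6*K (u(K, a) = (5*K + a*a) + K = (5*K + a²) + K = (a² + 5*K) + K = a² + 6*K)
Z(l) = 6*l² (Z(l) = l*(0² + 6*l) = l*(0 + 6*l) = l*(6*l) = 6*l²)
(-49780 + 727)*(Z(194) - 17350) = (-49780 + 727)*(6*194² - 17350) = -49053*(6*37636 - 17350) = -49053*(225816 - 17350) = -49053*208466 = -10225882698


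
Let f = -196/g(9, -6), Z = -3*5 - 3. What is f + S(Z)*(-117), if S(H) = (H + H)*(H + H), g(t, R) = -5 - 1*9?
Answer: -151618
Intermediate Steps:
g(t, R) = -14 (g(t, R) = -5 - 9 = -14)
Z = -18 (Z = -15 - 3 = -18)
S(H) = 4*H**2 (S(H) = (2*H)*(2*H) = 4*H**2)
f = 14 (f = -196/(-14) = -196*(-1/14) = 14)
f + S(Z)*(-117) = 14 + (4*(-18)**2)*(-117) = 14 + (4*324)*(-117) = 14 + 1296*(-117) = 14 - 151632 = -151618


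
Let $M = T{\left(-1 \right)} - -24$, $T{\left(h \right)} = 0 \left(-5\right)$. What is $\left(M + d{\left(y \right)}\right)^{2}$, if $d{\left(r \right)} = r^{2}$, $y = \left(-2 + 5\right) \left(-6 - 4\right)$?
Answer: $853776$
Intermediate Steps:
$T{\left(h \right)} = 0$
$y = -30$ ($y = 3 \left(-10\right) = -30$)
$M = 24$ ($M = 0 - -24 = 0 + 24 = 24$)
$\left(M + d{\left(y \right)}\right)^{2} = \left(24 + \left(-30\right)^{2}\right)^{2} = \left(24 + 900\right)^{2} = 924^{2} = 853776$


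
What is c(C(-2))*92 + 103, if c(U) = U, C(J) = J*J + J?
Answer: 287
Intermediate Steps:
C(J) = J + J² (C(J) = J² + J = J + J²)
c(C(-2))*92 + 103 = -2*(1 - 2)*92 + 103 = -2*(-1)*92 + 103 = 2*92 + 103 = 184 + 103 = 287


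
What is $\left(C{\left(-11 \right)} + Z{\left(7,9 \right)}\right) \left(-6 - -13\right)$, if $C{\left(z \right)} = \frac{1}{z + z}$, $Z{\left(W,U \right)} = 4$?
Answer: $\frac{609}{22} \approx 27.682$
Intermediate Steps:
$C{\left(z \right)} = \frac{1}{2 z}$
$\left(C{\left(-11 \right)} + Z{\left(7,9 \right)}\right) \left(-6 - -13\right) = \left(\frac{1}{2 \left(-11\right)} + 4\right) \left(-6 - -13\right) = \left(\frac{1}{2} \left(- \frac{1}{11}\right) + 4\right) \left(-6 + 13\right) = \left(- \frac{1}{22} + 4\right) 7 = \frac{87}{22} \cdot 7 = \frac{609}{22}$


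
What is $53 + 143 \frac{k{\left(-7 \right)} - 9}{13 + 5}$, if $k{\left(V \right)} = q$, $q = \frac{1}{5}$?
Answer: $- \frac{761}{45} \approx -16.911$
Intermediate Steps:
$q = \frac{1}{5} \approx 0.2$
$k{\left(V \right)} = \frac{1}{5}$
$53 + 143 \frac{k{\left(-7 \right)} - 9}{13 + 5} = 53 + 143 \frac{\frac{1}{5} - 9}{13 + 5} = 53 + 143 \left(- \frac{44}{5 \cdot 18}\right) = 53 + 143 \left(\left(- \frac{44}{5}\right) \frac{1}{18}\right) = 53 + 143 \left(- \frac{22}{45}\right) = 53 - \frac{3146}{45} = - \frac{761}{45}$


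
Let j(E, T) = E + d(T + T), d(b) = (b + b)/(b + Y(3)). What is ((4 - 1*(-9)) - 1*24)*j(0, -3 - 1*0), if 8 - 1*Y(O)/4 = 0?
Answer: 66/13 ≈ 5.0769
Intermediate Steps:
Y(O) = 32 (Y(O) = 32 - 4*0 = 32 + 0 = 32)
d(b) = 2*b/(32 + b) (d(b) = (b + b)/(b + 32) = (2*b)/(32 + b) = 2*b/(32 + b))
j(E, T) = E + 4*T/(32 + 2*T) (j(E, T) = E + 2*(T + T)/(32 + (T + T)) = E + 2*(2*T)/(32 + 2*T) = E + 4*T/(32 + 2*T))
((4 - 1*(-9)) - 1*24)*j(0, -3 - 1*0) = ((4 - 1*(-9)) - 1*24)*((2*(-3 - 1*0) + 0*(16 + (-3 - 1*0)))/(16 + (-3 - 1*0))) = ((4 + 9) - 24)*((2*(-3 + 0) + 0*(16 + (-3 + 0)))/(16 + (-3 + 0))) = (13 - 24)*((2*(-3) + 0*(16 - 3))/(16 - 3)) = -11*(-6 + 0*13)/13 = -11*(-6 + 0)/13 = -11*(-6)/13 = -11*(-6/13) = 66/13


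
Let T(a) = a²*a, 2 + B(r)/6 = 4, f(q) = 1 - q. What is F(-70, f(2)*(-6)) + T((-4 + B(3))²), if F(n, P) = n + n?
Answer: 262004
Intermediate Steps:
B(r) = 12 (B(r) = -12 + 6*4 = -12 + 24 = 12)
F(n, P) = 2*n
T(a) = a³
F(-70, f(2)*(-6)) + T((-4 + B(3))²) = 2*(-70) + ((-4 + 12)²)³ = -140 + (8²)³ = -140 + 64³ = -140 + 262144 = 262004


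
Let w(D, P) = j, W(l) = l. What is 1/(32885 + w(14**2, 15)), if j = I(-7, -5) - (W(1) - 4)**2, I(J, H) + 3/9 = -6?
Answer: 3/98609 ≈ 3.0423e-5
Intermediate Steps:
I(J, H) = -19/3 (I(J, H) = -1/3 - 6 = -19/3)
j = -46/3 (j = -19/3 - (1 - 4)**2 = -19/3 - 1*(-3)**2 = -19/3 - 1*9 = -19/3 - 9 = -46/3 ≈ -15.333)
w(D, P) = -46/3
1/(32885 + w(14**2, 15)) = 1/(32885 - 46/3) = 1/(98609/3) = 3/98609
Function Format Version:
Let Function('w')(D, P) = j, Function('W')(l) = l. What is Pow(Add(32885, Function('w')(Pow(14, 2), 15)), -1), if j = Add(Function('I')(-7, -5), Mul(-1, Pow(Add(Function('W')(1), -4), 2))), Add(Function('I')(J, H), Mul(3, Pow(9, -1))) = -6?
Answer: Rational(3, 98609) ≈ 3.0423e-5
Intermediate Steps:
Function('I')(J, H) = Rational(-19, 3) (Function('I')(J, H) = Add(Rational(-1, 3), -6) = Rational(-19, 3))
j = Rational(-46, 3) (j = Add(Rational(-19, 3), Mul(-1, Pow(Add(1, -4), 2))) = Add(Rational(-19, 3), Mul(-1, Pow(-3, 2))) = Add(Rational(-19, 3), Mul(-1, 9)) = Add(Rational(-19, 3), -9) = Rational(-46, 3) ≈ -15.333)
Function('w')(D, P) = Rational(-46, 3)
Pow(Add(32885, Function('w')(Pow(14, 2), 15)), -1) = Pow(Add(32885, Rational(-46, 3)), -1) = Pow(Rational(98609, 3), -1) = Rational(3, 98609)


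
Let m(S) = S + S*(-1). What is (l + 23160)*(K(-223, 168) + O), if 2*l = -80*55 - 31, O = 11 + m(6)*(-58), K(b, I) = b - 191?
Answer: -16881267/2 ≈ -8.4406e+6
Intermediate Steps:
m(S) = 0 (m(S) = S - S = 0)
K(b, I) = -191 + b
O = 11 (O = 11 + 0*(-58) = 11 + 0 = 11)
l = -4431/2 (l = (-80*55 - 31)/2 = (-4400 - 31)/2 = (½)*(-4431) = -4431/2 ≈ -2215.5)
(l + 23160)*(K(-223, 168) + O) = (-4431/2 + 23160)*((-191 - 223) + 11) = 41889*(-414 + 11)/2 = (41889/2)*(-403) = -16881267/2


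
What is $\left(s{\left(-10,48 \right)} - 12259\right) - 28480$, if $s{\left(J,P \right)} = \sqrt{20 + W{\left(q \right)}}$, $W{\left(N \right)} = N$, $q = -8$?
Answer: $-40739 + 2 \sqrt{3} \approx -40736.0$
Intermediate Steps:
$s{\left(J,P \right)} = 2 \sqrt{3}$ ($s{\left(J,P \right)} = \sqrt{20 - 8} = \sqrt{12} = 2 \sqrt{3}$)
$\left(s{\left(-10,48 \right)} - 12259\right) - 28480 = \left(2 \sqrt{3} - 12259\right) - 28480 = \left(-12259 + 2 \sqrt{3}\right) - 28480 = -40739 + 2 \sqrt{3}$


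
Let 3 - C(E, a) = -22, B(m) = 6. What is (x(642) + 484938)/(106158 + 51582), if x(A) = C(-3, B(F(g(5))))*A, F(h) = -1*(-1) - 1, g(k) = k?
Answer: 41749/13145 ≈ 3.1760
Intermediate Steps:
F(h) = 0 (F(h) = 1 - 1 = 0)
C(E, a) = 25 (C(E, a) = 3 - 1*(-22) = 3 + 22 = 25)
x(A) = 25*A
(x(642) + 484938)/(106158 + 51582) = (25*642 + 484938)/(106158 + 51582) = (16050 + 484938)/157740 = 500988*(1/157740) = 41749/13145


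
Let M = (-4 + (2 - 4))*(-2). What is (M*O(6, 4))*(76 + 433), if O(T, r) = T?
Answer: 36648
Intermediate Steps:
M = 12 (M = (-4 - 2)*(-2) = -6*(-2) = 12)
(M*O(6, 4))*(76 + 433) = (12*6)*(76 + 433) = 72*509 = 36648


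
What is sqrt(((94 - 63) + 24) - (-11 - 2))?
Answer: 2*sqrt(17) ≈ 8.2462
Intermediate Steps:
sqrt(((94 - 63) + 24) - (-11 - 2)) = sqrt((31 + 24) - 1*(-13)) = sqrt(55 + 13) = sqrt(68) = 2*sqrt(17)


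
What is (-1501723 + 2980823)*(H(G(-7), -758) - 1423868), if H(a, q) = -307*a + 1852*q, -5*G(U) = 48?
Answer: -4178068200880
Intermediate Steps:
G(U) = -48/5 (G(U) = -⅕*48 = -48/5)
(-1501723 + 2980823)*(H(G(-7), -758) - 1423868) = (-1501723 + 2980823)*((-307*(-48/5) + 1852*(-758)) - 1423868) = 1479100*((14736/5 - 1403816) - 1423868) = 1479100*(-7004344/5 - 1423868) = 1479100*(-14123684/5) = -4178068200880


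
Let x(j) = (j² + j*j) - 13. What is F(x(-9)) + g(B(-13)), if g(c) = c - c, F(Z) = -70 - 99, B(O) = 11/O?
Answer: -169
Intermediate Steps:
x(j) = -13 + 2*j² (x(j) = (j² + j²) - 13 = 2*j² - 13 = -13 + 2*j²)
F(Z) = -169
g(c) = 0
F(x(-9)) + g(B(-13)) = -169 + 0 = -169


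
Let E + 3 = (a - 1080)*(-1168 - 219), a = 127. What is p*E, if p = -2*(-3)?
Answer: 7930848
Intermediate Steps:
p = 6
E = 1321808 (E = -3 + (127 - 1080)*(-1168 - 219) = -3 - 953*(-1387) = -3 + 1321811 = 1321808)
p*E = 6*1321808 = 7930848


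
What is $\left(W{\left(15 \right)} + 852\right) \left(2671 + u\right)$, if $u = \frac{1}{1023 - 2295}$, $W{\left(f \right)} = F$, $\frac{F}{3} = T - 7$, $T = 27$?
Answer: $\frac{129105418}{53} \approx 2.436 \cdot 10^{6}$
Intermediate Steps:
$F = 60$ ($F = 3 \left(27 - 7\right) = 3 \cdot 20 = 60$)
$W{\left(f \right)} = 60$
$u = - \frac{1}{1272}$ ($u = \frac{1}{-1272} = - \frac{1}{1272} \approx -0.00078616$)
$\left(W{\left(15 \right)} + 852\right) \left(2671 + u\right) = \left(60 + 852\right) \left(2671 - \frac{1}{1272}\right) = 912 \cdot \frac{3397511}{1272} = \frac{129105418}{53}$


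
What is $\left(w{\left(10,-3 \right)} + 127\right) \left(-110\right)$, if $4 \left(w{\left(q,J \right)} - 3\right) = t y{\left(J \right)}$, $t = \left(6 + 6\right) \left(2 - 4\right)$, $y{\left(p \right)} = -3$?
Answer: $-16280$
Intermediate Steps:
$t = -24$ ($t = 12 \left(-2\right) = -24$)
$w{\left(q,J \right)} = 21$ ($w{\left(q,J \right)} = 3 + \frac{\left(-24\right) \left(-3\right)}{4} = 3 + \frac{1}{4} \cdot 72 = 3 + 18 = 21$)
$\left(w{\left(10,-3 \right)} + 127\right) \left(-110\right) = \left(21 + 127\right) \left(-110\right) = 148 \left(-110\right) = -16280$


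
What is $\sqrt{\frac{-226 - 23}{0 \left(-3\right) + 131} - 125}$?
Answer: $\frac{4 i \sqrt{136109}}{131} \approx 11.265 i$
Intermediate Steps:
$\sqrt{\frac{-226 - 23}{0 \left(-3\right) + 131} - 125} = \sqrt{- \frac{249}{0 + 131} - 125} = \sqrt{- \frac{249}{131} - 125} = \sqrt{- \frac{16624}{131}} = \frac{4 i \sqrt{136109}}{131}$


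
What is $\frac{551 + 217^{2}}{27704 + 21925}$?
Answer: $\frac{15880}{16543} \approx 0.95992$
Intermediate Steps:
$\frac{551 + 217^{2}}{27704 + 21925} = \frac{551 + 47089}{49629} = 47640 \cdot \frac{1}{49629} = \frac{15880}{16543}$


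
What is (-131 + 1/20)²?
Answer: 6859161/400 ≈ 17148.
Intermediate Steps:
(-131 + 1/20)² = (-2619/20)² = 6859161/400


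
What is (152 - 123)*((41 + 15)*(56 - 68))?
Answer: -19488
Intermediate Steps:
(152 - 123)*((41 + 15)*(56 - 68)) = 29*(56*(-12)) = 29*(-672) = -19488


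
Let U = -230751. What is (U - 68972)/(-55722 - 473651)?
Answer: 299723/529373 ≈ 0.56618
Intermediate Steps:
(U - 68972)/(-55722 - 473651) = (-230751 - 68972)/(-55722 - 473651) = -299723/(-529373) = -299723*(-1/529373) = 299723/529373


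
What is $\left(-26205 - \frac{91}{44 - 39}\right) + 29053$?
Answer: $\frac{14149}{5} \approx 2829.8$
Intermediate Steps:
$\left(-26205 - \frac{91}{44 - 39}\right) + 29053 = \left(-26205 - \frac{91}{5}\right) + 29053 = - \frac{131116}{5} + 29053 = \frac{14149}{5}$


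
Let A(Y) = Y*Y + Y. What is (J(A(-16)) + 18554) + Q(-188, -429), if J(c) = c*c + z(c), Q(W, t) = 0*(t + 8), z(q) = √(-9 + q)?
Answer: 76154 + √231 ≈ 76169.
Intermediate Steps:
A(Y) = Y + Y² (A(Y) = Y² + Y = Y + Y²)
Q(W, t) = 0 (Q(W, t) = 0*(8 + t) = 0)
J(c) = c² + √(-9 + c) (J(c) = c*c + √(-9 + c) = c² + √(-9 + c))
(J(A(-16)) + 18554) + Q(-188, -429) = (((-16*(1 - 16))² + √(-9 - 16*(1 - 16))) + 18554) + 0 = (((-16*(-15))² + √(-9 - 16*(-15))) + 18554) + 0 = ((240² + √(-9 + 240)) + 18554) + 0 = ((57600 + √231) + 18554) + 0 = (76154 + √231) + 0 = 76154 + √231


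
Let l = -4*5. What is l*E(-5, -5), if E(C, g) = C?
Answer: 100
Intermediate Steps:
l = -20
l*E(-5, -5) = -20*(-5) = 100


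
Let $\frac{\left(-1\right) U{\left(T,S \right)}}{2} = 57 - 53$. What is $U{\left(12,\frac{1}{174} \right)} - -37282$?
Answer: $37274$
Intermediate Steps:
$U{\left(T,S \right)} = -8$ ($U{\left(T,S \right)} = - 2 \left(57 - 53\right) = \left(-2\right) 4 = -8$)
$U{\left(12,\frac{1}{174} \right)} - -37282 = -8 - -37282 = -8 + 37282 = 37274$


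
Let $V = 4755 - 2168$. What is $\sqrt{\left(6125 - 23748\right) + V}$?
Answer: $2 i \sqrt{3759} \approx 122.62 i$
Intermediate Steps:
$V = 2587$ ($V = 4755 - 2168 = 2587$)
$\sqrt{\left(6125 - 23748\right) + V} = \sqrt{\left(6125 - 23748\right) + 2587} = \sqrt{-17623 + 2587} = \sqrt{-15036} = 2 i \sqrt{3759}$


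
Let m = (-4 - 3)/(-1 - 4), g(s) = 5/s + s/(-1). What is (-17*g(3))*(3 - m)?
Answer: 544/15 ≈ 36.267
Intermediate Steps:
g(s) = -s + 5/s (g(s) = 5/s + s*(-1) = 5/s - s = -s + 5/s)
m = 7/5 (m = -7/(-5) = -7*(-⅕) = 7/5 ≈ 1.4000)
(-17*g(3))*(3 - m) = (-17*(-1*3 + 5/3))*(3 - 1*7/5) = (-17*(-3 + 5*(⅓)))*(3 - 7/5) = -17*(-3 + 5/3)*(8/5) = -17*(-4/3)*(8/5) = (68/3)*(8/5) = 544/15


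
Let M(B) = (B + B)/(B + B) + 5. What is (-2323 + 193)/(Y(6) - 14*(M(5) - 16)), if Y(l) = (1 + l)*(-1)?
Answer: -2130/133 ≈ -16.015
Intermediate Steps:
Y(l) = -1 - l
M(B) = 6 (M(B) = (2*B)/((2*B)) + 5 = (2*B)*(1/(2*B)) + 5 = 1 + 5 = 6)
(-2323 + 193)/(Y(6) - 14*(M(5) - 16)) = (-2323 + 193)/((-1 - 1*6) - 14*(6 - 16)) = -2130/((-1 - 6) - 14*(-10)) = -2130/(-7 + 140) = -2130/133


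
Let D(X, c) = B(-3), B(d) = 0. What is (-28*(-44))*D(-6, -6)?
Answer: 0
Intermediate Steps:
D(X, c) = 0
(-28*(-44))*D(-6, -6) = -28*(-44)*0 = 1232*0 = 0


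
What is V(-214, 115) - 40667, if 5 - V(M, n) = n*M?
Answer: -16052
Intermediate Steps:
V(M, n) = 5 - M*n (V(M, n) = 5 - n*M = 5 - M*n)
V(-214, 115) - 40667 = (5 - 1*(-214)*115) - 40667 = (5 + 24610) - 40667 = 24615 - 40667 = -16052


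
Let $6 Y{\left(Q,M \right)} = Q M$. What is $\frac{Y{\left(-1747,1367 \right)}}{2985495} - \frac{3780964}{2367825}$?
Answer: $- \frac{4892200907267}{2827651879350} \approx -1.7301$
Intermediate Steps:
$Y{\left(Q,M \right)} = \frac{M Q}{6}$ ($Y{\left(Q,M \right)} = \frac{Q M}{6} = \frac{M Q}{6}$)
$\frac{Y{\left(-1747,1367 \right)}}{2985495} - \frac{3780964}{2367825} = \frac{\frac{1}{6} \cdot 1367 \left(-1747\right)}{2985495} - \frac{3780964}{2367825} = \left(- \frac{2388149}{6}\right) \frac{1}{2985495} - \frac{3780964}{2367825} = - \frac{2388149}{17912970} - \frac{3780964}{2367825} = - \frac{4892200907267}{2827651879350}$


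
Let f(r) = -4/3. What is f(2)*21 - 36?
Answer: -64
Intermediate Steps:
f(r) = -4/3 (f(r) = -4*⅓ = -4/3)
f(2)*21 - 36 = -4/3*21 - 36 = -28 - 36 = -64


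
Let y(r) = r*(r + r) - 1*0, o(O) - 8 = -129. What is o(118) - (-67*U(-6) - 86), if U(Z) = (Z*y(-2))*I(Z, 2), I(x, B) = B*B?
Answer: -12899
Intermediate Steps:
o(O) = -121 (o(O) = 8 - 129 = -121)
I(x, B) = B**2
y(r) = 2*r**2 (y(r) = r*(2*r) + 0 = 2*r**2 + 0 = 2*r**2)
U(Z) = 32*Z (U(Z) = (Z*(2*(-2)**2))*2**2 = (Z*(2*4))*4 = (Z*8)*4 = (8*Z)*4 = 32*Z)
o(118) - (-67*U(-6) - 86) = -121 - (-2144*(-6) - 86) = -121 - (-67*(-192) - 86) = -121 - (12864 - 86) = -121 - 1*12778 = -121 - 12778 = -12899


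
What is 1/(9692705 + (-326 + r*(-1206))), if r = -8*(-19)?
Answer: 1/9509067 ≈ 1.0516e-7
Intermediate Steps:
r = 152
1/(9692705 + (-326 + r*(-1206))) = 1/(9692705 + (-326 + 152*(-1206))) = 1/(9692705 + (-326 - 183312)) = 1/(9692705 - 183638) = 1/9509067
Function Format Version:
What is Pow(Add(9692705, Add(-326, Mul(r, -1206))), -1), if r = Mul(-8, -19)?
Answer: Rational(1, 9509067) ≈ 1.0516e-7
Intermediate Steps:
r = 152
Pow(Add(9692705, Add(-326, Mul(r, -1206))), -1) = Pow(Add(9692705, Add(-326, Mul(152, -1206))), -1) = Pow(Add(9692705, Add(-326, -183312)), -1) = Pow(Add(9692705, -183638), -1) = Pow(9509067, -1) = Rational(1, 9509067)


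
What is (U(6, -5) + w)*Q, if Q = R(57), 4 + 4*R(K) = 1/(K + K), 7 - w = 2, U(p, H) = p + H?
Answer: -455/76 ≈ -5.9868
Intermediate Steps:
U(p, H) = H + p
w = 5 (w = 7 - 1*2 = 7 - 2 = 5)
R(K) = -1 + 1/(8*K) (R(K) = -1 + 1/(4*(K + K)) = -1 + 1/(4*((2*K))) = -1 + (1/(2*K))/4 = -1 + 1/(8*K))
Q = -455/456 (Q = (⅛ - 1*57)/57 = (⅛ - 57)/57 = (1/57)*(-455/8) = -455/456 ≈ -0.99781)
(U(6, -5) + w)*Q = ((-5 + 6) + 5)*(-455/456) = (1 + 5)*(-455/456) = 6*(-455/456) = -455/76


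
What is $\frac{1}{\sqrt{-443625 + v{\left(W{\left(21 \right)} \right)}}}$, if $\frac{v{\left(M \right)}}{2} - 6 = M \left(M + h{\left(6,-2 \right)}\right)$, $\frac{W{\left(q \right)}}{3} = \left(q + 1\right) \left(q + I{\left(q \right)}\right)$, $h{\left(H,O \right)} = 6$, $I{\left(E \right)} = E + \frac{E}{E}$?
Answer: $\frac{\sqrt{15698931}}{15698931} \approx 0.00025239$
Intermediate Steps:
$I{\left(E \right)} = 1 + E$ ($I{\left(E \right)} = E + 1 = 1 + E$)
$W{\left(q \right)} = 3 \left(1 + q\right) \left(1 + 2 q\right)$ ($W{\left(q \right)} = 3 \left(q + 1\right) \left(q + \left(1 + q\right)\right) = 3 \left(1 + q\right) \left(1 + 2 q\right)$)
$v{\left(M \right)} = 12 + 2 M \left(6 + M\right)$ ($v{\left(M \right)} = 12 + 2 M \left(M + 6\right) = 12 + 2 M \left(6 + M\right)$)
$\frac{1}{\sqrt{-443625 + v{\left(W{\left(21 \right)} \right)}}} = \frac{1}{\sqrt{-443625 + \left(12 + 2 \left(3 + 6 \cdot 21^{2} + 9 \cdot 21\right)^{2} + 12 \left(3 + 6 \cdot 21^{2} + 9 \cdot 21\right)\right)}} = \frac{1}{\sqrt{-443625 + \left(12 + 2 \left(3 + 6 \cdot 441 + 189\right)^{2} + 12 \left(3 + 6 \cdot 441 + 189\right)\right)}} = \frac{1}{\sqrt{-443625 + \left(12 + 2 \left(3 + 2646 + 189\right)^{2} + 12 \left(3 + 2646 + 189\right)\right)}} = \frac{1}{\sqrt{-443625 + \left(12 + 2 \cdot 2838^{2} + 12 \cdot 2838\right)}} = \frac{1}{\sqrt{-443625 + \left(12 + 2 \cdot 8054244 + 34056\right)}} = \frac{1}{\sqrt{-443625 + \left(12 + 16108488 + 34056\right)}} = \frac{1}{\sqrt{-443625 + 16142556}} = \frac{1}{\sqrt{15698931}} = \frac{\sqrt{15698931}}{15698931}$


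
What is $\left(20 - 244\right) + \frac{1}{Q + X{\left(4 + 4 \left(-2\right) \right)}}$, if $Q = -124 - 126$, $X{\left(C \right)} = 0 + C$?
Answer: $- \frac{56897}{254} \approx -224.0$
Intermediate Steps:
$X{\left(C \right)} = C$
$Q = -250$
$\left(20 - 244\right) + \frac{1}{Q + X{\left(4 + 4 \left(-2\right) \right)}} = \left(20 - 244\right) + \frac{1}{-250 + \left(4 + 4 \left(-2\right)\right)} = -224 + \frac{1}{-250 + \left(4 - 8\right)} = -224 + \frac{1}{-250 - 4} = -224 + \frac{1}{-254} = -224 - \frac{1}{254} = - \frac{56897}{254}$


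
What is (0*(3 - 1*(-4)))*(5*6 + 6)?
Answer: 0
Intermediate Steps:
(0*(3 - 1*(-4)))*(5*6 + 6) = (0*(3 + 4))*(30 + 6) = (0*7)*36 = 0*36 = 0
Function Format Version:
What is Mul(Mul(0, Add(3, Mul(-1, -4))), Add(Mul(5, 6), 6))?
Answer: 0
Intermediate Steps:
Mul(Mul(0, Add(3, Mul(-1, -4))), Add(Mul(5, 6), 6)) = Mul(Mul(0, Add(3, 4)), Add(30, 6)) = Mul(Mul(0, 7), 36) = Mul(0, 36) = 0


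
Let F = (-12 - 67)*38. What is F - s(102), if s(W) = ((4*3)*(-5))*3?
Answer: -2822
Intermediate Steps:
F = -3002 (F = -79*38 = -3002)
s(W) = -180 (s(W) = (12*(-5))*3 = -60*3 = -180)
F - s(102) = -3002 - 1*(-180) = -3002 + 180 = -2822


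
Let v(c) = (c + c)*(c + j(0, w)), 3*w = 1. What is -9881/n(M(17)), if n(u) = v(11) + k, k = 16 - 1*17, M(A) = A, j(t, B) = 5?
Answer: -9881/351 ≈ -28.151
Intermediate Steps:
w = ⅓ (w = (⅓)*1 = ⅓ ≈ 0.33333)
v(c) = 2*c*(5 + c) (v(c) = (c + c)*(c + 5) = (2*c)*(5 + c) = 2*c*(5 + c))
k = -1 (k = 16 - 17 = -1)
n(u) = 351 (n(u) = 2*11*(5 + 11) - 1 = 2*11*16 - 1 = 352 - 1 = 351)
-9881/n(M(17)) = -9881/351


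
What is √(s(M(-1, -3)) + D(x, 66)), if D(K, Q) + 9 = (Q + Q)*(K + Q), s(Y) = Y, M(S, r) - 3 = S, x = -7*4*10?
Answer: I*√28255 ≈ 168.09*I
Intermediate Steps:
x = -280 (x = -28*10 = -280)
M(S, r) = 3 + S
D(K, Q) = -9 + 2*Q*(K + Q) (D(K, Q) = -9 + (Q + Q)*(K + Q) = -9 + (2*Q)*(K + Q) = -9 + 2*Q*(K + Q))
√(s(M(-1, -3)) + D(x, 66)) = √((3 - 1) + (-9 + 2*66² + 2*(-280)*66)) = √(2 + (-9 + 2*4356 - 36960)) = √(2 + (-9 + 8712 - 36960)) = √(2 - 28257) = √(-28255) = I*√28255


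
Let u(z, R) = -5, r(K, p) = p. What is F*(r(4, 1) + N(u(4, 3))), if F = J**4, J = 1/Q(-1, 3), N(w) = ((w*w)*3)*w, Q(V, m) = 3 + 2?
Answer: -374/625 ≈ -0.59840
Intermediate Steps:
Q(V, m) = 5
N(w) = 3*w**3 (N(w) = (w**2*3)*w = (3*w**2)*w = 3*w**3)
J = 1/5 ≈ 0.20000
F = 1/625 (F = (1/5)**4 = 1/625 ≈ 0.0016000)
F*(r(4, 1) + N(u(4, 3))) = (1 + 3*(-5)**3)/625 = (1 + 3*(-125))/625 = (1 - 375)/625 = (1/625)*(-374) = -374/625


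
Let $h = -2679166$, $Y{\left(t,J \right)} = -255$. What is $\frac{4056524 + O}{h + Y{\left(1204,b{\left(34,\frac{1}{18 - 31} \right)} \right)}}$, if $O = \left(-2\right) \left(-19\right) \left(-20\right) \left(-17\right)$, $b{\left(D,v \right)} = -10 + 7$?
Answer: $- \frac{4069444}{2679421} \approx -1.5188$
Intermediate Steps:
$b{\left(D,v \right)} = -3$
$O = 12920$ ($O = 38 \left(-20\right) \left(-17\right) = \left(-760\right) \left(-17\right) = 12920$)
$\frac{4056524 + O}{h + Y{\left(1204,b{\left(34,\frac{1}{18 - 31} \right)} \right)}} = \frac{4056524 + 12920}{-2679166 - 255} = \frac{4069444}{-2679421} = 4069444 \left(- \frac{1}{2679421}\right) = - \frac{4069444}{2679421}$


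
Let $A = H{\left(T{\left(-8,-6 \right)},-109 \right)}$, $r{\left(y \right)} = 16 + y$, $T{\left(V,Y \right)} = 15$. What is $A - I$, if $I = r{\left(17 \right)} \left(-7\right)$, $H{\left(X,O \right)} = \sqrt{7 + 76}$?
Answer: $231 + \sqrt{83} \approx 240.11$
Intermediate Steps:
$H{\left(X,O \right)} = \sqrt{83}$
$A = \sqrt{83} \approx 9.1104$
$I = -231$ ($I = \left(16 + 17\right) \left(-7\right) = 33 \left(-7\right) = -231$)
$A - I = \sqrt{83} - -231 = \sqrt{83} + 231 = 231 + \sqrt{83}$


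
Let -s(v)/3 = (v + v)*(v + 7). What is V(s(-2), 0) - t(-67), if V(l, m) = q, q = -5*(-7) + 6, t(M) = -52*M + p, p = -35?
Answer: -3408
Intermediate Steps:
s(v) = -6*v*(7 + v) (s(v) = -3*(v + v)*(v + 7) = -3*2*v*(7 + v) = -6*v*(7 + v))
t(M) = -35 - 52*M (t(M) = -52*M - 35 = -35 - 52*M)
q = 41 (q = 35 + 6 = 41)
V(l, m) = 41
V(s(-2), 0) - t(-67) = 41 - (-35 - 52*(-67)) = 41 - (-35 + 3484) = 41 - 1*3449 = 41 - 3449 = -3408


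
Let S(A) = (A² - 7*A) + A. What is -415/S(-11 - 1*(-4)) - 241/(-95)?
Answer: -17494/8645 ≈ -2.0236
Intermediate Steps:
S(A) = A² - 6*A
-415/S(-11 - 1*(-4)) - 241/(-95) = -415*1/((-11 - 1*(-4))*(-6 + (-11 - 1*(-4)))) - 241/(-95) = -415*1/((-11 + 4)*(-6 + (-11 + 4))) - 241*(-1/95) = -415*(-1/(7*(-6 - 7))) + 241/95 = -415/((-7*(-13))) + 241/95 = -415/91 + 241/95 = -17494/8645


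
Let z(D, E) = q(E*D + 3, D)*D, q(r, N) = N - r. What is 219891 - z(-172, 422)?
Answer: 12674239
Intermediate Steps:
z(D, E) = D*(-3 + D - D*E) (z(D, E) = (D - (E*D + 3))*D = (D - (D*E + 3))*D = (D - (3 + D*E))*D = (D + (-3 - D*E))*D = (-3 + D - D*E)*D = D*(-3 + D - D*E))
219891 - z(-172, 422) = 219891 - (-172)*(-3 - 172 - 1*(-172)*422) = 219891 - (-172)*(-3 - 172 + 72584) = 219891 - (-172)*72409 = 219891 - 1*(-12454348) = 219891 + 12454348 = 12674239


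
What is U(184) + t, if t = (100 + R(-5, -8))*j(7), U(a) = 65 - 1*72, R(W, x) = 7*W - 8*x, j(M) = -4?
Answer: -523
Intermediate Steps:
R(W, x) = -8*x + 7*W
U(a) = -7 (U(a) = 65 - 72 = -7)
t = -516 (t = (100 + (-8*(-8) + 7*(-5)))*(-4) = (100 + (64 - 35))*(-4) = (100 + 29)*(-4) = 129*(-4) = -516)
U(184) + t = -7 - 516 = -523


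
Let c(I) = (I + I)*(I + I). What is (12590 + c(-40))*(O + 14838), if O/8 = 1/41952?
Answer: 246270147045/874 ≈ 2.8177e+8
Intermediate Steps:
O = 1/5244 (O = 8/41952 = 8*(1/41952) = 1/5244 ≈ 0.00019069)
c(I) = 4*I² (c(I) = (2*I)*(2*I) = 4*I²)
(12590 + c(-40))*(O + 14838) = (12590 + 4*(-40)²)*(1/5244 + 14838) = (12590 + 4*1600)*(77810473/5244) = (12590 + 6400)*(77810473/5244) = 18990*(77810473/5244) = 246270147045/874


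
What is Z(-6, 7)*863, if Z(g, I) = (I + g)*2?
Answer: 1726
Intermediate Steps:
Z(g, I) = 2*I + 2*g
Z(-6, 7)*863 = (2*7 + 2*(-6))*863 = (14 - 12)*863 = 2*863 = 1726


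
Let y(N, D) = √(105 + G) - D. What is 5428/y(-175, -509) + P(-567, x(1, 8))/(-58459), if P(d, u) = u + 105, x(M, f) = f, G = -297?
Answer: 161484267219/15156840307 - 43424*I*√3/259273 ≈ 10.654 - 0.29009*I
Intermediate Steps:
P(d, u) = 105 + u
y(N, D) = -D + 8*I*√3 (y(N, D) = √(105 - 297) - D = √(-192) - D = 8*I*√3 - D = -D + 8*I*√3)
5428/y(-175, -509) + P(-567, x(1, 8))/(-58459) = 5428/(-1*(-509) + 8*I*√3) + (105 + 8)/(-58459) = 5428/(509 + 8*I*√3) + 113*(-1/58459) = 5428/(509 + 8*I*√3) - 113/58459 = -113/58459 + 5428/(509 + 8*I*√3)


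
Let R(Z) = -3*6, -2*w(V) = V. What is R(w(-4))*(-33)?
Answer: 594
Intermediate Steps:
w(V) = -V/2
R(Z) = -18
R(w(-4))*(-33) = -18*(-33) = 594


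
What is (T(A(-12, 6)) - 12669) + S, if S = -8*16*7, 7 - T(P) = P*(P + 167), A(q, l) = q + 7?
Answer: -12748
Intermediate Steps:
A(q, l) = 7 + q
T(P) = 7 - P*(167 + P) (T(P) = 7 - P*(P + 167) = 7 - P*(167 + P))
S = -896 (S = -128*7 = -896)
(T(A(-12, 6)) - 12669) + S = ((7 - (7 - 12)**2 - 167*(7 - 12)) - 12669) - 896 = ((7 - 1*(-5)**2 - 167*(-5)) - 12669) - 896 = ((7 - 1*25 + 835) - 12669) - 896 = ((7 - 25 + 835) - 12669) - 896 = (817 - 12669) - 896 = -11852 - 896 = -12748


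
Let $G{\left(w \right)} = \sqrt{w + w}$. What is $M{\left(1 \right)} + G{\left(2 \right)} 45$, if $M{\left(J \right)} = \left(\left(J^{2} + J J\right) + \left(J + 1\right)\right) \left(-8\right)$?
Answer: $58$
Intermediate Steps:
$G{\left(w \right)} = \sqrt{2} \sqrt{w}$ ($G{\left(w \right)} = \sqrt{2 w} = \sqrt{2} \sqrt{w}$)
$M{\left(J \right)} = -8 - 16 J^{2} - 8 J$ ($M{\left(J \right)} = \left(\left(J^{2} + J^{2}\right) + \left(1 + J\right)\right) \left(-8\right) = \left(2 J^{2} + \left(1 + J\right)\right) \left(-8\right) = \left(1 + J + 2 J^{2}\right) \left(-8\right) = -8 - 16 J^{2} - 8 J$)
$M{\left(1 \right)} + G{\left(2 \right)} 45 = \left(-8 - 16 \cdot 1^{2} - 8\right) + \sqrt{2} \sqrt{2} \cdot 45 = \left(-8 - 16 - 8\right) + 2 \cdot 45 = \left(-8 - 16 - 8\right) + 90 = -32 + 90 = 58$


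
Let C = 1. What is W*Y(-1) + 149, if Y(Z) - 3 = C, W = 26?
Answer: 253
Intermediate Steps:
Y(Z) = 4 (Y(Z) = 3 + 1 = 4)
W*Y(-1) + 149 = 26*4 + 149 = 104 + 149 = 253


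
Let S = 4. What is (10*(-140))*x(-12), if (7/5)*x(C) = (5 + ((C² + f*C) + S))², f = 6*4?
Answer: -18225000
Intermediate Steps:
f = 24
x(C) = 5*(9 + C² + 24*C)²/7 (x(C) = 5*(5 + ((C² + 24*C) + 4))²/7 = 5*(5 + (4 + C² + 24*C))²/7 = 5*(9 + C² + 24*C)²/7)
(10*(-140))*x(-12) = (10*(-140))*(5*(9 + (-12)² + 24*(-12))²/7) = -1000*(9 + 144 - 288)² = -1000*(-135)² = -1000*18225 = -1400*91125/7 = -18225000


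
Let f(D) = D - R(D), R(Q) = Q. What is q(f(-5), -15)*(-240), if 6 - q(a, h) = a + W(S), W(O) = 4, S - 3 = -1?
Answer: -480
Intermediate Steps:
S = 2 (S = 3 - 1 = 2)
f(D) = 0 (f(D) = D - D = 0)
q(a, h) = 2 - a (q(a, h) = 6 - (a + 4) = 6 - (4 + a) = 6 + (-4 - a) = 2 - a)
q(f(-5), -15)*(-240) = (2 - 1*0)*(-240) = (2 + 0)*(-240) = 2*(-240) = -480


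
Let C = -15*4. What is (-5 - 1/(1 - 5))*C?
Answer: 285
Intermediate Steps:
C = -60
(-5 - 1/(1 - 5))*C = (-5 - 1/(1 - 5))*(-60) = (-5 - 1/(-4))*(-60) = (-5 - 1*(-¼))*(-60) = (-5 + ¼)*(-60) = -19/4*(-60) = 285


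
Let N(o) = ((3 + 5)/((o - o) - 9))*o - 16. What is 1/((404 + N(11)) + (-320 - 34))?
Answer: 9/218 ≈ 0.041284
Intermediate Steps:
N(o) = -16 - 8*o/9 (N(o) = (8/(0 - 9))*o - 16 = (8/(-9))*o - 16 = (8*(-⅑))*o - 16 = -8*o/9 - 16 = -16 - 8*o/9)
1/((404 + N(11)) + (-320 - 34)) = 1/((404 + (-16 - 8/9*11)) + (-320 - 34)) = 1/((404 + (-16 - 88/9)) - 354) = 1/((404 - 232/9) - 354) = 1/(3404/9 - 354) = 1/(218/9) = 9/218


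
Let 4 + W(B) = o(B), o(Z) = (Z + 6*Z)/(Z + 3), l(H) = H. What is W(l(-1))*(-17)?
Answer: 255/2 ≈ 127.50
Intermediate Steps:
o(Z) = 7*Z/(3 + Z) (o(Z) = (7*Z)/(3 + Z) = 7*Z/(3 + Z))
W(B) = -4 + 7*B/(3 + B)
W(l(-1))*(-17) = (3*(-4 - 1)/(3 - 1))*(-17) = (3*(-5)/2)*(-17) = (3*(½)*(-5))*(-17) = -15/2*(-17) = 255/2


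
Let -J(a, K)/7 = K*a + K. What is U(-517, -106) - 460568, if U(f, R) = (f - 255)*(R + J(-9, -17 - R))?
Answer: -4226384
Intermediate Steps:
J(a, K) = -7*K - 7*K*a (J(a, K) = -7*(K*a + K) = -7*(K + K*a) = -7*K - 7*K*a)
U(f, R) = (-952 - 55*R)*(-255 + f) (U(f, R) = (f - 255)*(R - 7*(-17 - R)*(1 - 9)) = (-255 + f)*(R - 7*(-17 - R)*(-8)) = (-255 + f)*(R + (-952 - 56*R)) = (-255 + f)*(-952 - 55*R) = (-952 - 55*R)*(-255 + f))
U(-517, -106) - 460568 = (242760 - 952*(-517) + 14025*(-106) - 55*(-106)*(-517)) - 460568 = (242760 + 492184 - 1486650 - 3014110) - 460568 = -3765816 - 460568 = -4226384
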